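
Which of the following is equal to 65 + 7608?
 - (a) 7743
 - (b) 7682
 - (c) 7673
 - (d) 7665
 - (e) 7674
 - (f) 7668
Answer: c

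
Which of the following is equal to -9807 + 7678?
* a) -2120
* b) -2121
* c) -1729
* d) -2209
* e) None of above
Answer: e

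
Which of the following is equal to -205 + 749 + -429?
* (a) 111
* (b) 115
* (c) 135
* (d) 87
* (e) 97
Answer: b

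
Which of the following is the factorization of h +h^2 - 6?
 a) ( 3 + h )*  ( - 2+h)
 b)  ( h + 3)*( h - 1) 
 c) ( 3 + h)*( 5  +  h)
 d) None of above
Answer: a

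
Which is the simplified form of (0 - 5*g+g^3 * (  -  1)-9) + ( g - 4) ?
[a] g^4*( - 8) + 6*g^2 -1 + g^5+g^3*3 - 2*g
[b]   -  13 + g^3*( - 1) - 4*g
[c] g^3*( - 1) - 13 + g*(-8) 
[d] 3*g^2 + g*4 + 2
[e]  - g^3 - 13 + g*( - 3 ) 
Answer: b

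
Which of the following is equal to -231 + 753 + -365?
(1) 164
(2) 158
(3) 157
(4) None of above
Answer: 3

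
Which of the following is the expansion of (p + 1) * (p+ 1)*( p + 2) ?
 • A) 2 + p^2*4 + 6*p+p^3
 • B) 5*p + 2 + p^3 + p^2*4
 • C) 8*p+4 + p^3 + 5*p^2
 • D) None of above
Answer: B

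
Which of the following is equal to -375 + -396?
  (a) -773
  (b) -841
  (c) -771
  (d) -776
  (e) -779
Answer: c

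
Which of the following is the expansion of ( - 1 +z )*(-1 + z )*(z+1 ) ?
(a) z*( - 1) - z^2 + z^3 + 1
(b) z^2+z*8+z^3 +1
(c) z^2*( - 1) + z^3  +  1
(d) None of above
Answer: a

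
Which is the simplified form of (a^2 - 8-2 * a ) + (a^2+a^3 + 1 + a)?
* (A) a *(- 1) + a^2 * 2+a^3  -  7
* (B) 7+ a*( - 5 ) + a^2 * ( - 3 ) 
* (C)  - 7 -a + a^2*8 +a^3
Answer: A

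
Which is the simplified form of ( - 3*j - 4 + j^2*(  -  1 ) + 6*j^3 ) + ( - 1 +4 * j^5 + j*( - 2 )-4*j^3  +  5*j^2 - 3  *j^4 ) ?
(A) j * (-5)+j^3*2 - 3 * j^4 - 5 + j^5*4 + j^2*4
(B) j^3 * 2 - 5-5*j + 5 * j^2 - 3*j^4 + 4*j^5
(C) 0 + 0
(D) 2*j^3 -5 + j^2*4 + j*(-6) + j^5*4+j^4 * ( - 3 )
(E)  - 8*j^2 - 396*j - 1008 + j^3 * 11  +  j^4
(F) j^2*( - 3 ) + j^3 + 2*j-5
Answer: A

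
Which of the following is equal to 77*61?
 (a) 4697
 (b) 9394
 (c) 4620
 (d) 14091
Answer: a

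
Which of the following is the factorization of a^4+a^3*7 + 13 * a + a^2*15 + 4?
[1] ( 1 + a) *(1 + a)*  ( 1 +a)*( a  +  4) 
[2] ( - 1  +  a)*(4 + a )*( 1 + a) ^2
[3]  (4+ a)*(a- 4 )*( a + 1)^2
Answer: 1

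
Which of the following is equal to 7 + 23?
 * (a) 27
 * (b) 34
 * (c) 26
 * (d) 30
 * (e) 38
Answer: d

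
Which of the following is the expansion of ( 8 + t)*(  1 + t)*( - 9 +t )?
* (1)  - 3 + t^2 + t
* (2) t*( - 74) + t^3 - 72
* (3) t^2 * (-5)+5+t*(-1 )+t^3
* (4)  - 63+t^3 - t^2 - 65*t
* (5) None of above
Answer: 5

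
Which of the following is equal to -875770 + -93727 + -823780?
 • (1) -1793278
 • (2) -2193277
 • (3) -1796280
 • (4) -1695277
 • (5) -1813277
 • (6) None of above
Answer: 6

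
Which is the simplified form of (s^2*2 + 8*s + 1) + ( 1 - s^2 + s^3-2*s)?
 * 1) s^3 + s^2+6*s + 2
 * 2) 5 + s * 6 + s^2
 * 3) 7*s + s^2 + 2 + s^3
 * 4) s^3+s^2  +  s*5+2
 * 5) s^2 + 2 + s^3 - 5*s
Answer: 1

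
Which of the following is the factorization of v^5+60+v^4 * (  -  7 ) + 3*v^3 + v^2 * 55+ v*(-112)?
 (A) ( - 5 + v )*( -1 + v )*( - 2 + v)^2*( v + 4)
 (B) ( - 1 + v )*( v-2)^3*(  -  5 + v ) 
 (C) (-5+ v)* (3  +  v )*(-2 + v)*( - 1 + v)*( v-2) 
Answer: C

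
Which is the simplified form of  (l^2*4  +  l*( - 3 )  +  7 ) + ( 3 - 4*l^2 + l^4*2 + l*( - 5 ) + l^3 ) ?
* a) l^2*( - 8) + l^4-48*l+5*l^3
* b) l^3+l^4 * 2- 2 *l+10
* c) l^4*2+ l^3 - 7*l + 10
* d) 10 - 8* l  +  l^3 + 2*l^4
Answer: d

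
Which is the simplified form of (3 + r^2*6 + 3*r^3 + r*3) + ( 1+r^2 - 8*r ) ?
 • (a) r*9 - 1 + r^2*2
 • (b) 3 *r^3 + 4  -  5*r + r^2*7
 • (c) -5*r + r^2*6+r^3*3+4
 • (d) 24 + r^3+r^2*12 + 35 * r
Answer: b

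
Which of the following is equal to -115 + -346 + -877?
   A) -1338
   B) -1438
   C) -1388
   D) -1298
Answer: A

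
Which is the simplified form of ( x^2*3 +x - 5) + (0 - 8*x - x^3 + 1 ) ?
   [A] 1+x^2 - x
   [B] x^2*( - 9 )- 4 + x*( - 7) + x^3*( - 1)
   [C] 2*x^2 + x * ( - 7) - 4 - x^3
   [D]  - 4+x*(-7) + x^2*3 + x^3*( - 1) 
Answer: D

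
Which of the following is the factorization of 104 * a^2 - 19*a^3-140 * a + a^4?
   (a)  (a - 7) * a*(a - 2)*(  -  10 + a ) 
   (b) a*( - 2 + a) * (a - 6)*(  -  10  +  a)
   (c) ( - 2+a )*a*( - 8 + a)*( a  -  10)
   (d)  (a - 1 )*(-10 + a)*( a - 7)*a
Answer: a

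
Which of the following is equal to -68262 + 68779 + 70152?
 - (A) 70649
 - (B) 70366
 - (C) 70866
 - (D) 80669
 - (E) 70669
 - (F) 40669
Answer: E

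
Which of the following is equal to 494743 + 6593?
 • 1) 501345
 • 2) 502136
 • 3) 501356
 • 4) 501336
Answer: 4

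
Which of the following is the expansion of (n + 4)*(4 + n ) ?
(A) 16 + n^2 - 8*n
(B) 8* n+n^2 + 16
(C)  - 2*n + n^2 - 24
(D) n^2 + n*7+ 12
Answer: B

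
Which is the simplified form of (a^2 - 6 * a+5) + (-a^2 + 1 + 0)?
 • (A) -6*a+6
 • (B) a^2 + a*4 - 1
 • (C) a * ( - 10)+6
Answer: A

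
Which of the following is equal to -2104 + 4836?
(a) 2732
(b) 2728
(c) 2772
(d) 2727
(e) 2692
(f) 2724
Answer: a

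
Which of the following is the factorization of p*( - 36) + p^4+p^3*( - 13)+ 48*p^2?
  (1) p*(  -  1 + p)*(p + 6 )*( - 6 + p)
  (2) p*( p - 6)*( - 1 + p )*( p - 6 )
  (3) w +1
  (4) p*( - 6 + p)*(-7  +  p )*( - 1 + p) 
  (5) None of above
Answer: 2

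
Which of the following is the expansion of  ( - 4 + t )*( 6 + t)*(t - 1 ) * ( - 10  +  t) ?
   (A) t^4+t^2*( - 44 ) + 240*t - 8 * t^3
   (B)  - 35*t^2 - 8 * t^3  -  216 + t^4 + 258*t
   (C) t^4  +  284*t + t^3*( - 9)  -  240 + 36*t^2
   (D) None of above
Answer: D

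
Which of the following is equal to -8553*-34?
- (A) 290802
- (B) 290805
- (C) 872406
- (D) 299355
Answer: A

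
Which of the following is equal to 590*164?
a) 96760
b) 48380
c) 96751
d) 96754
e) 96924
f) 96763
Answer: a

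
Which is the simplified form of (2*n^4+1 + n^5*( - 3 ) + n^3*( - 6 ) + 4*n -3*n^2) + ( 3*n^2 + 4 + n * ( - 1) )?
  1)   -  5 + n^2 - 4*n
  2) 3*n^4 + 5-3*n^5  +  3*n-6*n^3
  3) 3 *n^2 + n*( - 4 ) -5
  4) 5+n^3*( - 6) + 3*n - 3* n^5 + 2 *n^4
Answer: 4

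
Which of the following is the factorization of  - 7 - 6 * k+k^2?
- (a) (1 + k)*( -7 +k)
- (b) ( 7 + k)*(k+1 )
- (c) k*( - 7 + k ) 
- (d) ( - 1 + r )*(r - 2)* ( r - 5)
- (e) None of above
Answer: a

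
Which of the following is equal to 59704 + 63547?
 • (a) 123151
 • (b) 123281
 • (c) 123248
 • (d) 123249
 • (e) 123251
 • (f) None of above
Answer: e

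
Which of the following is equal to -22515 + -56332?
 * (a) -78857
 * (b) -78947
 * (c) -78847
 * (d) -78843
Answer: c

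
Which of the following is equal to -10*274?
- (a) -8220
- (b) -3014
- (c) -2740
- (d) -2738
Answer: c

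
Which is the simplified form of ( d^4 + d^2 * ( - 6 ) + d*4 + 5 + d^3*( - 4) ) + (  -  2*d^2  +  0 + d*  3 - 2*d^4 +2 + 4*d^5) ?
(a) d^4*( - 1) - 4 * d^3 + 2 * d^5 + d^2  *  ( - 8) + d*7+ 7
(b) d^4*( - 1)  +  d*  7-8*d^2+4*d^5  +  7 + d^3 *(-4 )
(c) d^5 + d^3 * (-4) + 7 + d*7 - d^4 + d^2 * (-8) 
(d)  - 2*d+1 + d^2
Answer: b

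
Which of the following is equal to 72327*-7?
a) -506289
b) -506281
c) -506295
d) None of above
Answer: a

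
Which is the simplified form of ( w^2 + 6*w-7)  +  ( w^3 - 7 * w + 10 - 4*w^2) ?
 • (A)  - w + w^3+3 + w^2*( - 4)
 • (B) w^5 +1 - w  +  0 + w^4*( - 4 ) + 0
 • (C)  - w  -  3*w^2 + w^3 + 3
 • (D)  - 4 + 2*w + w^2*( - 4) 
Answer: C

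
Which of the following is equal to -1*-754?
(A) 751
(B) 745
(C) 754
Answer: C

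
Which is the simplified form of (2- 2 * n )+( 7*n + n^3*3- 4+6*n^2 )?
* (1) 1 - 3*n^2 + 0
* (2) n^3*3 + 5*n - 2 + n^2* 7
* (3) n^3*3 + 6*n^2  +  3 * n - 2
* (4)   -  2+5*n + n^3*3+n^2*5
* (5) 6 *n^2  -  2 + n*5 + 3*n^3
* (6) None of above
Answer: 5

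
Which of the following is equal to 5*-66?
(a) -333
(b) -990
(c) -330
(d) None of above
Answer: c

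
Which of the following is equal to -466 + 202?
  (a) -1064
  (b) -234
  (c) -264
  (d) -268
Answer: c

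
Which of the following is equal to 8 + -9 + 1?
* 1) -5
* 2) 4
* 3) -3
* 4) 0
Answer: 4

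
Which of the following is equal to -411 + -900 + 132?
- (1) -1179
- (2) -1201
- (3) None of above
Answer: 1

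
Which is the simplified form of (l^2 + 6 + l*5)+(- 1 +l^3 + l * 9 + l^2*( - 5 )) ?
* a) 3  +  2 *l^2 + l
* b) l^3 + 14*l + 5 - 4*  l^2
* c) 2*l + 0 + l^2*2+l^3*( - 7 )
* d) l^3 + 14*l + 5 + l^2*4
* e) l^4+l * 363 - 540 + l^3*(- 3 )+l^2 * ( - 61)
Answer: b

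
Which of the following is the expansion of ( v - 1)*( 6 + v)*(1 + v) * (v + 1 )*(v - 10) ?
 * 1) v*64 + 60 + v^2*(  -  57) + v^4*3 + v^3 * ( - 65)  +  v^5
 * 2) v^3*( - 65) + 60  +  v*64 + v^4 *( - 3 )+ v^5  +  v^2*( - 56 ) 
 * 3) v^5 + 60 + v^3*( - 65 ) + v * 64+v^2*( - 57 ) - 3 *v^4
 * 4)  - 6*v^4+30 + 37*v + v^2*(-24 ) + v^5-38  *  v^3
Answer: 3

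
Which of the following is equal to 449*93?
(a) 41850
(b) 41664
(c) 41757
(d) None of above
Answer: c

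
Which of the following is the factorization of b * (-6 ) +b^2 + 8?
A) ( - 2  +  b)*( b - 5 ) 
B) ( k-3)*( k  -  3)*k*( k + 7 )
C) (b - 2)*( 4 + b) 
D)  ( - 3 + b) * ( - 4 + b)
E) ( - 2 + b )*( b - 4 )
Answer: E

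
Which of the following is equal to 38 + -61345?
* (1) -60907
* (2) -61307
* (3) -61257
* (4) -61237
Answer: 2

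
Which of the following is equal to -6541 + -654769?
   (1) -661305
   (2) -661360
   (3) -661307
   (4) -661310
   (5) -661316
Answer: 4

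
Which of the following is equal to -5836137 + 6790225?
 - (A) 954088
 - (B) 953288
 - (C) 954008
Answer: A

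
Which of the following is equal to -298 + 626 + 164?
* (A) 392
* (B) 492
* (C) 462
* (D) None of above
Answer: B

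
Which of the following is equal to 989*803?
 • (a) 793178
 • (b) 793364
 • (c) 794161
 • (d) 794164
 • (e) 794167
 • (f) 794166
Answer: e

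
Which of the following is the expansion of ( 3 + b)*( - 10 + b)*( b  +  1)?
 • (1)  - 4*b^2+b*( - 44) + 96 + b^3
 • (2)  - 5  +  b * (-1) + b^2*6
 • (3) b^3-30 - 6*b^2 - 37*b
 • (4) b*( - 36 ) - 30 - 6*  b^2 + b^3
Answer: 3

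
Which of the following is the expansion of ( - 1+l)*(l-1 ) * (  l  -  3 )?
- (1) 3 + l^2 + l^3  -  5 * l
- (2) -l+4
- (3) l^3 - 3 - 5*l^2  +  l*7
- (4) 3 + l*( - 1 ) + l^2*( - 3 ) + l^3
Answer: 3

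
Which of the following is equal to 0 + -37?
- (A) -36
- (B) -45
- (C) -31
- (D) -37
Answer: D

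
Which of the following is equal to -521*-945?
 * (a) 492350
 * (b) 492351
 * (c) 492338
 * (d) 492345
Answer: d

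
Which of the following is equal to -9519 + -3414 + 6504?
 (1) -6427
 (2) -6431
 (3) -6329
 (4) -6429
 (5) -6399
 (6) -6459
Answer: 4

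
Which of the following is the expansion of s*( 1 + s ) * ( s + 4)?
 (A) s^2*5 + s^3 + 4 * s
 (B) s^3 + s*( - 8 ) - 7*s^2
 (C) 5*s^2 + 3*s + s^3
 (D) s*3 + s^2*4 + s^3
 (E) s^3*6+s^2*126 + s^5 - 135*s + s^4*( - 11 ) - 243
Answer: A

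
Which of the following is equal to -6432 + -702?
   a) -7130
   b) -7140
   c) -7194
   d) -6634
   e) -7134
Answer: e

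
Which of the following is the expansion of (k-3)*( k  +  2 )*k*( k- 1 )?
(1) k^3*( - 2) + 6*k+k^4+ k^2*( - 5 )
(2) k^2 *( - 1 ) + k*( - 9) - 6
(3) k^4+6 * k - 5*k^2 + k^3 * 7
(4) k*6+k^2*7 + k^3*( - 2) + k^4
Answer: 1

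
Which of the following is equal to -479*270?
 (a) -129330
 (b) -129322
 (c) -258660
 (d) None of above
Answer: a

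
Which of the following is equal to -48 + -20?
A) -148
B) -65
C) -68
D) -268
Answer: C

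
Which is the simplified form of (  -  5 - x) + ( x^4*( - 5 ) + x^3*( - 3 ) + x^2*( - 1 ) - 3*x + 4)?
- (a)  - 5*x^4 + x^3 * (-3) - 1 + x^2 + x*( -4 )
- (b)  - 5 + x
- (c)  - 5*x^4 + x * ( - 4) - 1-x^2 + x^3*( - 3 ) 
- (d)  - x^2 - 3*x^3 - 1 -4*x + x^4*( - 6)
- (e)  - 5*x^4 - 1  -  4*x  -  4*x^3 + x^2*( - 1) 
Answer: c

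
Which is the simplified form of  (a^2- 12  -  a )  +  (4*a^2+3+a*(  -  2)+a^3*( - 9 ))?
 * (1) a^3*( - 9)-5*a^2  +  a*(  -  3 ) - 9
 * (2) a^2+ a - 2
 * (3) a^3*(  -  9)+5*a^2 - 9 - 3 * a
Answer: 3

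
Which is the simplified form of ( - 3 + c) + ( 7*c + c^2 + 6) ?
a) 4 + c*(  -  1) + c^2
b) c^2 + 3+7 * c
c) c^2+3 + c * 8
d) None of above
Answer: c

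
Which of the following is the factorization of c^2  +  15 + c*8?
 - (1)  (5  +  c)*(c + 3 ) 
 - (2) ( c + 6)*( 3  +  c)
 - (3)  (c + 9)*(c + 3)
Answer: 1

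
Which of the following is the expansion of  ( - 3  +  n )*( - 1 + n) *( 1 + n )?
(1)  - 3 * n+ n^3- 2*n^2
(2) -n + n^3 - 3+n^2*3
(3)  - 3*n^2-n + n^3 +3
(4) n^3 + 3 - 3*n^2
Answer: 3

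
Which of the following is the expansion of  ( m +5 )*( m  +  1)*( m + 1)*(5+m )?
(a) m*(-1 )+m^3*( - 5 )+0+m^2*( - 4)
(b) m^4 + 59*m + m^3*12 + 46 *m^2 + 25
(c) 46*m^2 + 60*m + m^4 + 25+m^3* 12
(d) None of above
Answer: c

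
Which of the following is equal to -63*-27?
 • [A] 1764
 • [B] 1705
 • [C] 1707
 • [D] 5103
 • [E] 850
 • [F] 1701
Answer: F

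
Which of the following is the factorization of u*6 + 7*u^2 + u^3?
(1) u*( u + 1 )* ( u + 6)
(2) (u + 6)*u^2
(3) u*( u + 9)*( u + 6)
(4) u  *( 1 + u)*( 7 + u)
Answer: 1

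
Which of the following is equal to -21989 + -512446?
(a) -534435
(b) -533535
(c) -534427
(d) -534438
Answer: a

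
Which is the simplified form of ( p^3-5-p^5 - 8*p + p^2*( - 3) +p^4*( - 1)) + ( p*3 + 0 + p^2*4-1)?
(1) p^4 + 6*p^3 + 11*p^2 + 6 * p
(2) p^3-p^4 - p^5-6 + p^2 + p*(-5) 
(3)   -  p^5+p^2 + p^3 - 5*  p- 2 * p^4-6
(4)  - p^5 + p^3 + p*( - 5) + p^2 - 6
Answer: 2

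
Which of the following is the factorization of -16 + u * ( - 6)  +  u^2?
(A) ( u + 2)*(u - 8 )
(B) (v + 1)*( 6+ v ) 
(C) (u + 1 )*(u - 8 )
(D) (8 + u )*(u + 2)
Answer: A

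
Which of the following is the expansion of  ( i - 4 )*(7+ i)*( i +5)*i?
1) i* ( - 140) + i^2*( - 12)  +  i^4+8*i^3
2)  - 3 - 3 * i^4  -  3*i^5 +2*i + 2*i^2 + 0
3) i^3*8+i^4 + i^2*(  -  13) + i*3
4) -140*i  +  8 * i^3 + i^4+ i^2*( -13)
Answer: 4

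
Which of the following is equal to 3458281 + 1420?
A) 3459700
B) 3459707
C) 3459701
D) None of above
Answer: C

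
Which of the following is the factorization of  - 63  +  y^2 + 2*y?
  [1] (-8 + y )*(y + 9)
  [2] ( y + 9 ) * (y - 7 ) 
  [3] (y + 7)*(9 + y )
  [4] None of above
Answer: 2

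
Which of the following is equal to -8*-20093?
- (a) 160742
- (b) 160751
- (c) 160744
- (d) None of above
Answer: c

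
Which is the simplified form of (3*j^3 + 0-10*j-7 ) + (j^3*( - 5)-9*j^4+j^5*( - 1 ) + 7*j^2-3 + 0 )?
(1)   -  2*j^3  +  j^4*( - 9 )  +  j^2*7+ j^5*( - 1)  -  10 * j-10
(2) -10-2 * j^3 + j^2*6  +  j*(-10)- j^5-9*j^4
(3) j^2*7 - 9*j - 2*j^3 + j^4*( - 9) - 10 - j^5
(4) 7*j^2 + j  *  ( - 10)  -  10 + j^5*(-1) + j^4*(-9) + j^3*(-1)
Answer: 1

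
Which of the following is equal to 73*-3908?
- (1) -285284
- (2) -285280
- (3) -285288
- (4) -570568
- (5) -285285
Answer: 1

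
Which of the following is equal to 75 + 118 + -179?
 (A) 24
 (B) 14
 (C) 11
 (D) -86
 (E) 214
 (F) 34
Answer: B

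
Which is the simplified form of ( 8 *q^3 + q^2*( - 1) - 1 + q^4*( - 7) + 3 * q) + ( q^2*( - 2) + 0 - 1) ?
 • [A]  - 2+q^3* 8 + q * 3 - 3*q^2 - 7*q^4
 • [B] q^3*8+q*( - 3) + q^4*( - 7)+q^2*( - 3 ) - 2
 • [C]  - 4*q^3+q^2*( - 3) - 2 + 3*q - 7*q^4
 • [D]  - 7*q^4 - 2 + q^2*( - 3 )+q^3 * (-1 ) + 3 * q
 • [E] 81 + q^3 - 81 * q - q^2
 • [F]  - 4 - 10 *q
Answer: A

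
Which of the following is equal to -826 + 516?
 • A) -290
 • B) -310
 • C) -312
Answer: B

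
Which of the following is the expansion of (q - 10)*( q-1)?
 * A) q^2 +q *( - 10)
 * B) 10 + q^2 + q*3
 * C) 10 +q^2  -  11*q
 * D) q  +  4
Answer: C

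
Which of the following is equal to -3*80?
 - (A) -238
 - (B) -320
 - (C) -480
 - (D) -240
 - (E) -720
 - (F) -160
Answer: D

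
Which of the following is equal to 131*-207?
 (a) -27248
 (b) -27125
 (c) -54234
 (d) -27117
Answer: d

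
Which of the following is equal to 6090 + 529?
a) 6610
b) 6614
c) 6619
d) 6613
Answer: c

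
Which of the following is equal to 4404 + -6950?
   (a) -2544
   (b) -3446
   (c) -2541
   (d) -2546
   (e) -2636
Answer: d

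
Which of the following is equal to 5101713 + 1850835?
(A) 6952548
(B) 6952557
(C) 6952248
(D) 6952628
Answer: A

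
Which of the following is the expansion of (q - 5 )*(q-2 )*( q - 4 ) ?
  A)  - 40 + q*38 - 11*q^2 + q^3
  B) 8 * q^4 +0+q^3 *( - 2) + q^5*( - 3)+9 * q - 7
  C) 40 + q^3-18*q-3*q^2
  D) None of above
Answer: A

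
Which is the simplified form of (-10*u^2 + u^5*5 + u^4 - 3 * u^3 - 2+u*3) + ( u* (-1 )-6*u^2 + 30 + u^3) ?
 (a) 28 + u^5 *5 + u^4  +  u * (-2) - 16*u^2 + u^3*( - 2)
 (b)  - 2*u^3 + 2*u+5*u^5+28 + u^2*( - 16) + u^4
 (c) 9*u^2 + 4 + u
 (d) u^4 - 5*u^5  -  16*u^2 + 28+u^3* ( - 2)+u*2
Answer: b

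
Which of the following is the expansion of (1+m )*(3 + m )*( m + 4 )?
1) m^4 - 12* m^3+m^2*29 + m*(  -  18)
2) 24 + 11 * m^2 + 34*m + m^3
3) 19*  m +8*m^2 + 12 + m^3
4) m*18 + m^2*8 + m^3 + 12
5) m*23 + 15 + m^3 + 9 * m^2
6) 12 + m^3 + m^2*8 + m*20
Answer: 3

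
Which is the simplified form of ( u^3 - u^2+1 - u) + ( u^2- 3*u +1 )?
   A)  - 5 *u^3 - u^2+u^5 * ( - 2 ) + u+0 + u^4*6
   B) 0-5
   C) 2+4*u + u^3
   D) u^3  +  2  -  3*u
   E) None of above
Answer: E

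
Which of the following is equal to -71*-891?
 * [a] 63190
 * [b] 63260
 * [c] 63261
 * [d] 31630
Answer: c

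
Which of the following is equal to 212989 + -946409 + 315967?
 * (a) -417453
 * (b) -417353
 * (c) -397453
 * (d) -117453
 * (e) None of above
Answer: a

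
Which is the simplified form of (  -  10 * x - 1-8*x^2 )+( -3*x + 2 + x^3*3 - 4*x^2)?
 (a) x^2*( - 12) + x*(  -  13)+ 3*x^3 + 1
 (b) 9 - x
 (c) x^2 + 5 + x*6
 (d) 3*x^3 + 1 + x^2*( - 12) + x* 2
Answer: a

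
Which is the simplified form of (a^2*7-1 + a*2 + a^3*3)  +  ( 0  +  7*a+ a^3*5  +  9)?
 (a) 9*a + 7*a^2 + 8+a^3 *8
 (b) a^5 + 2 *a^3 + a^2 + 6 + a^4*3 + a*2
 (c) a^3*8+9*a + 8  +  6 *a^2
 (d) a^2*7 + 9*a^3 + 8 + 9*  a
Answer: a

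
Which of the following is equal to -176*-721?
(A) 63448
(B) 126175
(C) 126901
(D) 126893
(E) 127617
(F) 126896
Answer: F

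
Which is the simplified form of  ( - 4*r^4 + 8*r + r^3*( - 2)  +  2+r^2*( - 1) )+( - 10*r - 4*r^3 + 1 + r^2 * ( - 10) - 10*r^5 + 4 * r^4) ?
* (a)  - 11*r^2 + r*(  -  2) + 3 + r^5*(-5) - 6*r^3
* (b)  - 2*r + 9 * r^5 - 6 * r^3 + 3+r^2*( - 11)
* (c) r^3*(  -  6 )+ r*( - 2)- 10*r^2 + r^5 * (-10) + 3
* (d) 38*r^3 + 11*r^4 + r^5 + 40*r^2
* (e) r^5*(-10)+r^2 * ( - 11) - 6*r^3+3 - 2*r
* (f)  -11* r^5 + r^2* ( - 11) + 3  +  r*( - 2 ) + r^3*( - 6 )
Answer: e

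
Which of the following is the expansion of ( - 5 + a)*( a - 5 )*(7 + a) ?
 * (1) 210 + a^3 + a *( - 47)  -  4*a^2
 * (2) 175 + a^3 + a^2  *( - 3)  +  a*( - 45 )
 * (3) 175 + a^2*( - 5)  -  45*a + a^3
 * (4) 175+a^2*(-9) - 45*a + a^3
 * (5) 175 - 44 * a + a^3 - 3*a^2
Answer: 2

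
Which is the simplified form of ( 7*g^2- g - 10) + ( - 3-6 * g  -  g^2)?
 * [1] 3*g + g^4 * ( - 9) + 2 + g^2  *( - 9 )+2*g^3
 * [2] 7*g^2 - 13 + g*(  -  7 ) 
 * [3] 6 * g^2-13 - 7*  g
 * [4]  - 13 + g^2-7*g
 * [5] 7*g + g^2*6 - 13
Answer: 3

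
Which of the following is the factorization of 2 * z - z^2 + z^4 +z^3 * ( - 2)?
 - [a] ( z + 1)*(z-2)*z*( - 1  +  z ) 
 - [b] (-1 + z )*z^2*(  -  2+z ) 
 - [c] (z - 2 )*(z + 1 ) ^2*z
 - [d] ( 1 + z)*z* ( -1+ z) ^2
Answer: a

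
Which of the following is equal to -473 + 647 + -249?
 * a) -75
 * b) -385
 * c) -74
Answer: a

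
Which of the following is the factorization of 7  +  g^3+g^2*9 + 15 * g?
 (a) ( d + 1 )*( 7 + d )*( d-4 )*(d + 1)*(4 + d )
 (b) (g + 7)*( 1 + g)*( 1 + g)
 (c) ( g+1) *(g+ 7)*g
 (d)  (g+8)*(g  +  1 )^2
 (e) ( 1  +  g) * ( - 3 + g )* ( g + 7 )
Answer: b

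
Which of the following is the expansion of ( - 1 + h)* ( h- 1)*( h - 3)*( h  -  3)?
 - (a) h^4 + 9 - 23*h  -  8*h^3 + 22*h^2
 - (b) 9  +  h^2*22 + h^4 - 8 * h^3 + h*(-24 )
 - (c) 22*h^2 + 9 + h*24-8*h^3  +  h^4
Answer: b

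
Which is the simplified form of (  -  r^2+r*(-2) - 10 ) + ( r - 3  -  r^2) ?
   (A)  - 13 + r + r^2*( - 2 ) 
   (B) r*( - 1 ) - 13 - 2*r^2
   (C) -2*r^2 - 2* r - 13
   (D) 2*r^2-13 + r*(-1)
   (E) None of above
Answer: B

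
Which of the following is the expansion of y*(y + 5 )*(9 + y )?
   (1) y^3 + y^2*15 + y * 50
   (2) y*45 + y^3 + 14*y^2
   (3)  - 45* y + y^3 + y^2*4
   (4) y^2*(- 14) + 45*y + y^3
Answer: 2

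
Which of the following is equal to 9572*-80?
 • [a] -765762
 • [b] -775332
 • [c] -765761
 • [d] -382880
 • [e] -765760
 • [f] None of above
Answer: e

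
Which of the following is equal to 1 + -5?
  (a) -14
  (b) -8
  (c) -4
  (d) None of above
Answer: c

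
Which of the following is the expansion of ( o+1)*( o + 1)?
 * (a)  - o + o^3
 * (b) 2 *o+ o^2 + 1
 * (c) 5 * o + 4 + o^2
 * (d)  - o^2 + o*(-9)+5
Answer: b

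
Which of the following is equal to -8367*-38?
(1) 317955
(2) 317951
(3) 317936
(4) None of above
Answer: 4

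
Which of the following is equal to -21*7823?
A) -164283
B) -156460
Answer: A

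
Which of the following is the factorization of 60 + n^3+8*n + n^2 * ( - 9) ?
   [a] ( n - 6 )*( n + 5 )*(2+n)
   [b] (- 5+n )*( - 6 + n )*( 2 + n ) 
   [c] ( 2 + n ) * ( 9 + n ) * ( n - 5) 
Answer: b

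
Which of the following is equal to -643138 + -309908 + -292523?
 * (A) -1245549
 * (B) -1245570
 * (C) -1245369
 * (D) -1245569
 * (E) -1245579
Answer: D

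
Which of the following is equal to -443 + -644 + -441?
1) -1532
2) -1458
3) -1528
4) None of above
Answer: 3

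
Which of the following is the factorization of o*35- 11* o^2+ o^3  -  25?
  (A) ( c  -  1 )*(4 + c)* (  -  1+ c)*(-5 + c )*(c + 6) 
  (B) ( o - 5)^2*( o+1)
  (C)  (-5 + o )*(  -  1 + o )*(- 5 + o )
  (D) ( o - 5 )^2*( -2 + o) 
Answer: C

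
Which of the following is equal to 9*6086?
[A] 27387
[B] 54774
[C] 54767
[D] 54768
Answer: B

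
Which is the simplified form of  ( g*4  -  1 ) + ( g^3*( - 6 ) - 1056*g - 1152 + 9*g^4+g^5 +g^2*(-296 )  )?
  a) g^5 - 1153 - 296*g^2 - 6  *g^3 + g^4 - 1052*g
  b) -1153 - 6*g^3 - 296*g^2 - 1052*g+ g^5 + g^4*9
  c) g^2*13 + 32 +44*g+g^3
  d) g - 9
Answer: b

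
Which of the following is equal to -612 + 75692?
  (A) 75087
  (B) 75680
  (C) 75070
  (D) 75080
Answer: D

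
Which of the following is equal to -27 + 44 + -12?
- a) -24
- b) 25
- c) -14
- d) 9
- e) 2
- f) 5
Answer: f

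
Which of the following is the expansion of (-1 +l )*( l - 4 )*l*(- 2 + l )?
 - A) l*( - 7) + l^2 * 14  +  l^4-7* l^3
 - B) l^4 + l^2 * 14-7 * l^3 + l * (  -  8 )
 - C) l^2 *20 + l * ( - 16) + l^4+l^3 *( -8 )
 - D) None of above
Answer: B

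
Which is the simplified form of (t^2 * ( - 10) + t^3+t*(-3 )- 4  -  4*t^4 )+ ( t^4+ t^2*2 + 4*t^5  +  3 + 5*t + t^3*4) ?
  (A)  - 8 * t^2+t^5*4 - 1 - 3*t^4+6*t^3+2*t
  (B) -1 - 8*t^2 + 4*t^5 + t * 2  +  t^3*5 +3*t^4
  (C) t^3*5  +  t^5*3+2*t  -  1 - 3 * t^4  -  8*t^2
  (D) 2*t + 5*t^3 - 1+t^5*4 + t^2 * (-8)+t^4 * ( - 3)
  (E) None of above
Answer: D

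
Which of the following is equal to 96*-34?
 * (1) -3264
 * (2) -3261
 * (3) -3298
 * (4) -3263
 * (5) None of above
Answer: 1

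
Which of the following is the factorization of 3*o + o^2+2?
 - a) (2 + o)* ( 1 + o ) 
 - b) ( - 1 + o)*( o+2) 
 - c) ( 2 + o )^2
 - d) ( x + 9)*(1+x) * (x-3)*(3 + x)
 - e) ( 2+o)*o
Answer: a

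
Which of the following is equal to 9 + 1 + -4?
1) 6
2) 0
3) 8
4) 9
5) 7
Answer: 1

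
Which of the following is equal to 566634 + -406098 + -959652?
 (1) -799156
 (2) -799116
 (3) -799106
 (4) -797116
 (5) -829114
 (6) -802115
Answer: 2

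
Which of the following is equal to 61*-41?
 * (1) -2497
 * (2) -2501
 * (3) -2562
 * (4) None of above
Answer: 2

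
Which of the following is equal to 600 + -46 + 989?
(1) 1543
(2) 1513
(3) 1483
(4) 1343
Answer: 1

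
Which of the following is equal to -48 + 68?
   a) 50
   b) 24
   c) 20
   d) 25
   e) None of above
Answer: c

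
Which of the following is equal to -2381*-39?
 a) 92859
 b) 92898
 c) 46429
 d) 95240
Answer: a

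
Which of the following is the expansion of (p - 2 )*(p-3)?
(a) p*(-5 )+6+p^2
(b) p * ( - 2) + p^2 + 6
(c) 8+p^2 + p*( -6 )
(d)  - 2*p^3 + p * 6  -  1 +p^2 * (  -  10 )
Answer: a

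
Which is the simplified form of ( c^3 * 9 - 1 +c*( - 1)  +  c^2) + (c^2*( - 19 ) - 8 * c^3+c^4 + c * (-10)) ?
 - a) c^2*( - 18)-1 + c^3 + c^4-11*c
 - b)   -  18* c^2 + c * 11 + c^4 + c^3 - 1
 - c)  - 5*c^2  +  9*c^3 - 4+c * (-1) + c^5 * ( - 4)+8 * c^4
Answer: a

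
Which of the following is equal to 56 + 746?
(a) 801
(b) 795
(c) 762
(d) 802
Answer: d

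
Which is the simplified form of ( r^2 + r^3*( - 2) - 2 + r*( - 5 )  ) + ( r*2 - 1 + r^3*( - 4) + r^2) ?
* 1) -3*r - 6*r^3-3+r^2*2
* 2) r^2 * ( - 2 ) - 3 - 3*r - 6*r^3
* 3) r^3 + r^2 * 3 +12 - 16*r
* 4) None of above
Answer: 1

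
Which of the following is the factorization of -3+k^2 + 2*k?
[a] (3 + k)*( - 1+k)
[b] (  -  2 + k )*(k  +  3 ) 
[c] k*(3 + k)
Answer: a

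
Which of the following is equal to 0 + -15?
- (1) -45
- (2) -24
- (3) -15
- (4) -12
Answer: 3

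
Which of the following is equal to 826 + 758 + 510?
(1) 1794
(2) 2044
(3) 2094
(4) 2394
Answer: 3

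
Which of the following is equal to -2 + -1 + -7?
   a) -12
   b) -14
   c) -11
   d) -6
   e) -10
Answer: e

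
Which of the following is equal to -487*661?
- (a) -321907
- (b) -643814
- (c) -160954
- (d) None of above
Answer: a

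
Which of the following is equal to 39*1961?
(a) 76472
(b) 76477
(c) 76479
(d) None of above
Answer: c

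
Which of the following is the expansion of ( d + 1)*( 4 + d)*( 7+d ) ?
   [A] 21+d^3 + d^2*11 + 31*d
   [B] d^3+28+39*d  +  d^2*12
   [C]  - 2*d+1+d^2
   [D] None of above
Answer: B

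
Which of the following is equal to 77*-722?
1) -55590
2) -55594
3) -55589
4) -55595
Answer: 2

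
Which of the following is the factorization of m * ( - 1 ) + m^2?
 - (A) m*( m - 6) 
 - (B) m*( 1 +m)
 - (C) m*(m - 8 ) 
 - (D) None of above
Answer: D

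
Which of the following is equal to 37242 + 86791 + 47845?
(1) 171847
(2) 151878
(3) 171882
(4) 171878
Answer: 4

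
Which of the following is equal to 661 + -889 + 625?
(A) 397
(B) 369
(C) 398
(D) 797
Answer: A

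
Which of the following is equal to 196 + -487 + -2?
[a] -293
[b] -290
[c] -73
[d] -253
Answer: a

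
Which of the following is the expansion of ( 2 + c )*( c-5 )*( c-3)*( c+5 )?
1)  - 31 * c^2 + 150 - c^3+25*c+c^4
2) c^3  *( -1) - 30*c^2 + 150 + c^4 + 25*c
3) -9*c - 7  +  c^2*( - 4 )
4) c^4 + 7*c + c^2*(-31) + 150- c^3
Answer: 1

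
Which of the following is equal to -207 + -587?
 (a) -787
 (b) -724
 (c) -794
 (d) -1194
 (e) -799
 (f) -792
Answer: c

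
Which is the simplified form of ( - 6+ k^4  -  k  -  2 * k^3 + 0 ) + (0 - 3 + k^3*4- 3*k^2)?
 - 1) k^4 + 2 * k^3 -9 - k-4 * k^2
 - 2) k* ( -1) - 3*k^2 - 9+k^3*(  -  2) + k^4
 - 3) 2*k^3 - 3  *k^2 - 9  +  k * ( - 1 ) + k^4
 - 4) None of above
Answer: 3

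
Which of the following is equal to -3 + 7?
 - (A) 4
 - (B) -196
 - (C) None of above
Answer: A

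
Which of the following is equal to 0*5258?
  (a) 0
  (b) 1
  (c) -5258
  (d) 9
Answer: a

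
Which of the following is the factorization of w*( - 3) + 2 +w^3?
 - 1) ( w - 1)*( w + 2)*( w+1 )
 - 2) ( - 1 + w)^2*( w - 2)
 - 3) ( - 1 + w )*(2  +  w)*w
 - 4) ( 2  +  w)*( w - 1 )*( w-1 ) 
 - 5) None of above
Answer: 4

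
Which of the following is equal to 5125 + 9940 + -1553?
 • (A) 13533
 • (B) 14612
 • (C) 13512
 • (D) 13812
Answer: C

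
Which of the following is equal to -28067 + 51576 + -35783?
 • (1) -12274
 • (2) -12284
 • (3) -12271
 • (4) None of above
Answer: 1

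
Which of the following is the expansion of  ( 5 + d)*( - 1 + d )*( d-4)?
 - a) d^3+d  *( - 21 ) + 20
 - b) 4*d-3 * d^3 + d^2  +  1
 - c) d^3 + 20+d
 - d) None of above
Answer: a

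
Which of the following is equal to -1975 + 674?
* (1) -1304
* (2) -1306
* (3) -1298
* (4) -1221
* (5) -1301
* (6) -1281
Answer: 5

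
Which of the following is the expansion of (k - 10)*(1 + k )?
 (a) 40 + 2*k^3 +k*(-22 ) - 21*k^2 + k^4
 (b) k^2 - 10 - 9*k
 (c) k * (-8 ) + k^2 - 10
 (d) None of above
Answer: b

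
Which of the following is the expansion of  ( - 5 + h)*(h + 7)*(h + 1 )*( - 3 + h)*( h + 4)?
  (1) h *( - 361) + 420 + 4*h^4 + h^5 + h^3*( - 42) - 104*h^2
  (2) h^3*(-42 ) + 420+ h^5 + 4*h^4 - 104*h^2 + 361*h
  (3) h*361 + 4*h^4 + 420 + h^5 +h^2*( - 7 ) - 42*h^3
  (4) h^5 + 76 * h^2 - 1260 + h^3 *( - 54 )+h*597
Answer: 2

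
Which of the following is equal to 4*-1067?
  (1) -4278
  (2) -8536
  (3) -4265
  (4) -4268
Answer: 4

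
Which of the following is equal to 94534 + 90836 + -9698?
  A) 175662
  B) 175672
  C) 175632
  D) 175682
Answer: B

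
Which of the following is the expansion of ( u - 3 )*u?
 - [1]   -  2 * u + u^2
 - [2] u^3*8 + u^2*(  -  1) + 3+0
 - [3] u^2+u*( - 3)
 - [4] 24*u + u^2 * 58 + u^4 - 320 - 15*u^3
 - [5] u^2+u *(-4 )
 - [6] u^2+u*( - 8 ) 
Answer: 3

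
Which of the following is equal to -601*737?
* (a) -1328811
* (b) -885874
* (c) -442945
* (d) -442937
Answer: d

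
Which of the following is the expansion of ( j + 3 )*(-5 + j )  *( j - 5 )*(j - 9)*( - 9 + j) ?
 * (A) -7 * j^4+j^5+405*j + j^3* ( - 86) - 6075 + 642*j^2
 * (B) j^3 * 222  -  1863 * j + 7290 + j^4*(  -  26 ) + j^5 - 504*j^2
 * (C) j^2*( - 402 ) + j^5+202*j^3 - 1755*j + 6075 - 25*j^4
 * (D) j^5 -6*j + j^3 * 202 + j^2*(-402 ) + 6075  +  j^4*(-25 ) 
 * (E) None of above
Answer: C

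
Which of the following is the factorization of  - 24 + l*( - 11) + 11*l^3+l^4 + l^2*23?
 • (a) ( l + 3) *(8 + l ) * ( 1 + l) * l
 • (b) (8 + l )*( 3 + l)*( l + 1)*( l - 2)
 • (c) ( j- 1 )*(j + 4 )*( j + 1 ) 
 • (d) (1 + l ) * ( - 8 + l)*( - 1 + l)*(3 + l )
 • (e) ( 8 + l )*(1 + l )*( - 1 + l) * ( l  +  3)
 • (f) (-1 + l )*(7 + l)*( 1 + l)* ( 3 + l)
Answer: e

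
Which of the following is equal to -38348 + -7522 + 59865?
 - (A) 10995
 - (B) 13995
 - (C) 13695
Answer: B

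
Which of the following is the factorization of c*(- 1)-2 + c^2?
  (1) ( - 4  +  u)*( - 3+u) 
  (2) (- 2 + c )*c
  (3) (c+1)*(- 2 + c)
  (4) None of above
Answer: 3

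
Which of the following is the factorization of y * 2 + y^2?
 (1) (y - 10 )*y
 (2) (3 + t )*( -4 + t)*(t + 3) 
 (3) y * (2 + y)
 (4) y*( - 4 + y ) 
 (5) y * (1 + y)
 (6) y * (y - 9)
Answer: 3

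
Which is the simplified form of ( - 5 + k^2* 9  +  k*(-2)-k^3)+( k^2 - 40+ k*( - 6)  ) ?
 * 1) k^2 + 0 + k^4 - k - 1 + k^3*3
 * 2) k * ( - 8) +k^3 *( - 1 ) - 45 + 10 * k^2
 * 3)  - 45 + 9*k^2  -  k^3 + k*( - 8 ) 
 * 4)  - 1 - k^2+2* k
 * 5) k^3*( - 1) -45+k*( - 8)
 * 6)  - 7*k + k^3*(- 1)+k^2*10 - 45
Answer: 2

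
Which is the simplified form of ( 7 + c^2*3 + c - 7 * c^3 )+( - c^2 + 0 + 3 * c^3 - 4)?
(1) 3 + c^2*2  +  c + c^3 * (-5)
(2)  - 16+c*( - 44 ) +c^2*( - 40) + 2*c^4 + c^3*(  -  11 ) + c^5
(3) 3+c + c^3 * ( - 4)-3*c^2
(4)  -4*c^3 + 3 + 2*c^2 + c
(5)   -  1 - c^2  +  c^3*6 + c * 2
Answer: 4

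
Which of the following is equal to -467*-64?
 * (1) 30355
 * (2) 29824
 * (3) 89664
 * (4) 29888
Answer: 4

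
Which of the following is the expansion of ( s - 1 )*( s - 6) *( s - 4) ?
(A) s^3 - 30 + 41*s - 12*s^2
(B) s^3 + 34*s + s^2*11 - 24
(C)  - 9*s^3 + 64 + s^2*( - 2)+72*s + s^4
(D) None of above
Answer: D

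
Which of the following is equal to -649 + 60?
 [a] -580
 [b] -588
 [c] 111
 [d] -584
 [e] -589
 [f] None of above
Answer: e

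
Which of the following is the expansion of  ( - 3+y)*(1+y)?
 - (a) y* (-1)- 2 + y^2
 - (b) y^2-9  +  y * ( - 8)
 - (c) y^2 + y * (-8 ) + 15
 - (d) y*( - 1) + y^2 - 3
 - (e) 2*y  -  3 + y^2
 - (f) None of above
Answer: f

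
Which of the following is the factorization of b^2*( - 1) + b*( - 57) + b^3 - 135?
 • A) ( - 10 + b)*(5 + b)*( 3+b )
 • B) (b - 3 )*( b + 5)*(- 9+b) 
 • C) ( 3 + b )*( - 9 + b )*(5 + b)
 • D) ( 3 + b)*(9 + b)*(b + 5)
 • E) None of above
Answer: C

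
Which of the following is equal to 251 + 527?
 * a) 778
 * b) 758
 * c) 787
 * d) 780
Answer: a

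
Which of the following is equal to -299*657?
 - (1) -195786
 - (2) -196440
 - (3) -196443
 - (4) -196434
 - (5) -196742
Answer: 3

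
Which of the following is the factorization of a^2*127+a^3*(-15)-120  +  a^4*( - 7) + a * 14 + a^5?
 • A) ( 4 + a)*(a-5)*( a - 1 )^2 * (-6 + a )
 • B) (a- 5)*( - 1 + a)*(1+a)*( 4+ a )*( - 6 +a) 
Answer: B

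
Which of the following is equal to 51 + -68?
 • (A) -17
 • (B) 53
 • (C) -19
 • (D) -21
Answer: A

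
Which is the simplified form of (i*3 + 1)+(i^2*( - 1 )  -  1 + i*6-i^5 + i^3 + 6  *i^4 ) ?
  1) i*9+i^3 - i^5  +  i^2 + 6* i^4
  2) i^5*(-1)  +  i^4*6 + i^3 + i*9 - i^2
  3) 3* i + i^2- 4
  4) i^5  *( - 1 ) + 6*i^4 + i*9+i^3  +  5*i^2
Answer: 2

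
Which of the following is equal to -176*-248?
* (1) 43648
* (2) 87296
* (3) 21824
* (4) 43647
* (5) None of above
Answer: 1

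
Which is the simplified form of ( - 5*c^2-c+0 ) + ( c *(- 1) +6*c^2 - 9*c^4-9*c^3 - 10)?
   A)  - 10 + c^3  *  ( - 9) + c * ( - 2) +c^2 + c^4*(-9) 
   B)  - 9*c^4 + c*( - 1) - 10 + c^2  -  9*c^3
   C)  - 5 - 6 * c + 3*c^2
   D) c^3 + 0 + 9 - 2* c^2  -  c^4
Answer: A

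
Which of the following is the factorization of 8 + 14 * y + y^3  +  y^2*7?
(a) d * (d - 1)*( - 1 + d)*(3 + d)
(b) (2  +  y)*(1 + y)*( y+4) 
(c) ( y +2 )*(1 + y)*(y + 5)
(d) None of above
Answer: b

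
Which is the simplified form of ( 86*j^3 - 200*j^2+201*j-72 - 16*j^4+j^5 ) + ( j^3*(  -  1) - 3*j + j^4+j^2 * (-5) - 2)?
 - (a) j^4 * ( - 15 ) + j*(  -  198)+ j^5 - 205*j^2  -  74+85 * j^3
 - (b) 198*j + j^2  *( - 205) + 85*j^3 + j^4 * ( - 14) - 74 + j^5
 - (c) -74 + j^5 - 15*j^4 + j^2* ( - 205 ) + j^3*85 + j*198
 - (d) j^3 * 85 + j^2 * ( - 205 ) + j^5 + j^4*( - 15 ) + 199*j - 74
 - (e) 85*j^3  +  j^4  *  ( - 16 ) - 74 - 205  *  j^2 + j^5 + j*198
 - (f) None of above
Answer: c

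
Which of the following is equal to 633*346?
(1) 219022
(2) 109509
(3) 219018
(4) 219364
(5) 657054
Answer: 3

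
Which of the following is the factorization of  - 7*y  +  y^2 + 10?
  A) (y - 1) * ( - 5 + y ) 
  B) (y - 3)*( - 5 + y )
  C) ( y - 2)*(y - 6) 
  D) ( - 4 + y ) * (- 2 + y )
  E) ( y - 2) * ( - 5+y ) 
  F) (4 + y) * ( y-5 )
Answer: E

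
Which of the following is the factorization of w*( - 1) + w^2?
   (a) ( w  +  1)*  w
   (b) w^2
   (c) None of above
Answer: c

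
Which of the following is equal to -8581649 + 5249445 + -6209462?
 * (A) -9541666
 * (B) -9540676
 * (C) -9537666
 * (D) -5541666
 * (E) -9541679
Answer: A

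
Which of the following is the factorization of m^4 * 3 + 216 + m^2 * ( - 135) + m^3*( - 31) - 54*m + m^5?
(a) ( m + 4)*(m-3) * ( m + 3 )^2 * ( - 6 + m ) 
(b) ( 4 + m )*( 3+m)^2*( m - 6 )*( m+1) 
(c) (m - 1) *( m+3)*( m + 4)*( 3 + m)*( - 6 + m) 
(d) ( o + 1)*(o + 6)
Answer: c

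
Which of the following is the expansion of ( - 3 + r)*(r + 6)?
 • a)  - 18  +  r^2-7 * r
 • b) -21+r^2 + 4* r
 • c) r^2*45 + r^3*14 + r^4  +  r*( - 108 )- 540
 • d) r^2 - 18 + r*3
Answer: d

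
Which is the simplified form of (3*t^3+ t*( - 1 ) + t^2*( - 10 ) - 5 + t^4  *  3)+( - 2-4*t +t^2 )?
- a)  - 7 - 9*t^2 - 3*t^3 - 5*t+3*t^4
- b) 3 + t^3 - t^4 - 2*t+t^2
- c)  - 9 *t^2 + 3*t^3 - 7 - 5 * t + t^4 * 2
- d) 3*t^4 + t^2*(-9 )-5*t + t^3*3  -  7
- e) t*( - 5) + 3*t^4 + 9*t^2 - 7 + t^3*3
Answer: d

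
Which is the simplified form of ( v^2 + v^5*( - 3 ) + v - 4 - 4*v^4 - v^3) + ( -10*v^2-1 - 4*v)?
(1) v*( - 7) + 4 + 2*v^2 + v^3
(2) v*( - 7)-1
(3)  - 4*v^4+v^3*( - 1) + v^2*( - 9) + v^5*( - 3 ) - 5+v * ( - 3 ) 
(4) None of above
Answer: 3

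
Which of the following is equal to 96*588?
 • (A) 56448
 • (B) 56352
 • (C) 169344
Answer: A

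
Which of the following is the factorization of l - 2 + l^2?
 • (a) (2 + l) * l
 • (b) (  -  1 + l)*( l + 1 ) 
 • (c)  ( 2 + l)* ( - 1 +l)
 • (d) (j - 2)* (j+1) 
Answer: c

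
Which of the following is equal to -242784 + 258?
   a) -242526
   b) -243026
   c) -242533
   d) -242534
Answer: a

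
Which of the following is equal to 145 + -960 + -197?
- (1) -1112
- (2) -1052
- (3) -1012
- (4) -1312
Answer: 3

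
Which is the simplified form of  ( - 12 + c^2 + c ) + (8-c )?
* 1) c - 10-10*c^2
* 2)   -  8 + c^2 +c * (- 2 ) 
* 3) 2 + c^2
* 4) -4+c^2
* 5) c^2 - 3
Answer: 4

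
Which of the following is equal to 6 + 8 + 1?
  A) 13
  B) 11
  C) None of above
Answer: C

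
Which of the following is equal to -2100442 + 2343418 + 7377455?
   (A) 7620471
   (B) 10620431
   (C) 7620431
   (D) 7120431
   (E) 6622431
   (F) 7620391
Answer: C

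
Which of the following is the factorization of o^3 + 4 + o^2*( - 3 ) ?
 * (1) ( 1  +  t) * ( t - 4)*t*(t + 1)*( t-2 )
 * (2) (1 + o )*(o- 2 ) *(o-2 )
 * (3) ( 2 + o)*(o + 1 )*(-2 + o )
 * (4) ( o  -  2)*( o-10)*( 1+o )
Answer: 2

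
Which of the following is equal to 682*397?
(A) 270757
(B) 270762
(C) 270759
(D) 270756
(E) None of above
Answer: E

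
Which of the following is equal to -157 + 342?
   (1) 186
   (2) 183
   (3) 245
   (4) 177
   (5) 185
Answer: 5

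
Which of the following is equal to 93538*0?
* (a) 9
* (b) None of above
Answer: b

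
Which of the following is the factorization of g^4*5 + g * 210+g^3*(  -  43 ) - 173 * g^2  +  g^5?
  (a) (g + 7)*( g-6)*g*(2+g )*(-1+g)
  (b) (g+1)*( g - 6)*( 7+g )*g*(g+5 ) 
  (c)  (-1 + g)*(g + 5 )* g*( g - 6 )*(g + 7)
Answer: c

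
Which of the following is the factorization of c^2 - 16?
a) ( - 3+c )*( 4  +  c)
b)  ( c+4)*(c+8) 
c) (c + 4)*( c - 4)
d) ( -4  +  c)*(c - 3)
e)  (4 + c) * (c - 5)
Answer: c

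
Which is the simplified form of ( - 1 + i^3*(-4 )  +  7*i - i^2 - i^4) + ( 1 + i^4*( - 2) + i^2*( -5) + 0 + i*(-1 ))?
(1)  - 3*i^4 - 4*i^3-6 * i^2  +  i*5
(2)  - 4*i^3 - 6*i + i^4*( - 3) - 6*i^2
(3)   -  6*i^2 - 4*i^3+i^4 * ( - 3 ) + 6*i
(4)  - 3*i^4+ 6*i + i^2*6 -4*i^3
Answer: 3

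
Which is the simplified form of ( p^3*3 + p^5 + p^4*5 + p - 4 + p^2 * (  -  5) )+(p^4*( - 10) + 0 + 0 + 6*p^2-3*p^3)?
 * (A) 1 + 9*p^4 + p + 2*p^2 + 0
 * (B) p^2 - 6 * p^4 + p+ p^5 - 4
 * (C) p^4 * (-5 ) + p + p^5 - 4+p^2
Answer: C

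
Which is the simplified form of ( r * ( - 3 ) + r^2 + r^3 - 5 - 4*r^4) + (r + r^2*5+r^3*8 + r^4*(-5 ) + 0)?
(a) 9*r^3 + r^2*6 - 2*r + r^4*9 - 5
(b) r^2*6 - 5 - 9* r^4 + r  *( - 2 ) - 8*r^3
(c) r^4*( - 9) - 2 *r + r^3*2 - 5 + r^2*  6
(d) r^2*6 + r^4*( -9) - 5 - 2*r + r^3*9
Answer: d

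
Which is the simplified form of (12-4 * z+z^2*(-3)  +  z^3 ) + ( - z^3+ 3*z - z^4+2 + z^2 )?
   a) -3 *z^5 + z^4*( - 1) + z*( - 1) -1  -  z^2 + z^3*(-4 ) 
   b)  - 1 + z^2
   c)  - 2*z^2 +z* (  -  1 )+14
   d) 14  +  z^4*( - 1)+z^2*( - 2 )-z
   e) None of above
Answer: d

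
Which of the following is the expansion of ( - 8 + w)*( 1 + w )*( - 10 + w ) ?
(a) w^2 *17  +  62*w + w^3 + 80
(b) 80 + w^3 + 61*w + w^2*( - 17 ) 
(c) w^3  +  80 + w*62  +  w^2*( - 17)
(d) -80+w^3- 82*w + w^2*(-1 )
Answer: c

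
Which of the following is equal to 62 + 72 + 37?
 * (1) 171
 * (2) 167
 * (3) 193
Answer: 1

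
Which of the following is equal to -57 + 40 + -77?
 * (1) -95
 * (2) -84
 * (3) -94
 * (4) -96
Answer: 3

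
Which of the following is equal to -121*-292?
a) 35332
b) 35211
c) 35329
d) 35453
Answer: a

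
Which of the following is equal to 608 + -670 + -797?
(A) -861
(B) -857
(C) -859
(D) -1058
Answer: C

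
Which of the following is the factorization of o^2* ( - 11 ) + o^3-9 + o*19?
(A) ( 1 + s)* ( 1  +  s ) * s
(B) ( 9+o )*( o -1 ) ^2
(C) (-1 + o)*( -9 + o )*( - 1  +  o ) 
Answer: C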